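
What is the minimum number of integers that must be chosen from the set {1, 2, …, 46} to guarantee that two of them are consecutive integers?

Partition {1, …, 46} into 23 pairs: {1,2}, {3,4}, …, {45,46}.
Choosing 23 integers — say the 23 even numbers 2, 4, …, 46 — takes one from each pair and avoids the property.
Choosing 24 forces two into the same pair by pigeonhole, and those are consecutive. So 24.

24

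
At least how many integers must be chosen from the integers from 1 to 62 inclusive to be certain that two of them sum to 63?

Partition {1, …, 62} into 31 pairs: {1,62}, {2,61}, …, {31,32}.
Choosing 31 integers — say the integers 1 through 31 — takes one from each pair and avoids the property.
Choosing 32 forces two into the same pair by pigeonhole, and those sum to 63. So 32.

32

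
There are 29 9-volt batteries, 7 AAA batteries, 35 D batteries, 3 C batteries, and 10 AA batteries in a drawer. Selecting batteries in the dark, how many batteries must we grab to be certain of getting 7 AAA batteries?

To avoid AAA batteries as long as possible, exhaust the other 4 types first.
The worst case draws every non-AAA battery first: 29 + 35 + 3 + 10 = 77.
The next 7 draws are then forced to be AAA, giving 77 + 7 = 84.

84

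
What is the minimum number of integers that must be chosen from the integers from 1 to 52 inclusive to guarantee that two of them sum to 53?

27

Partition {1, …, 52} into 26 pairs: {1,52}, {2,51}, …, {26,27}.
Choosing 26 integers — say the integers 1 through 26 — takes one from each pair and avoids the property.
Choosing 27 forces two into the same pair by pigeonhole, and those sum to 53. So 27.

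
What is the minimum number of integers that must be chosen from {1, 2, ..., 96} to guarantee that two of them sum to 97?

49

Partition {1, …, 96} into 48 pairs: {1,96}, {2,95}, …, {48,49}.
Choosing 48 integers — say the integers 1 through 48 — takes one from each pair and avoids the property.
Choosing 49 forces two into the same pair by pigeonhole, and those sum to 97. So 49.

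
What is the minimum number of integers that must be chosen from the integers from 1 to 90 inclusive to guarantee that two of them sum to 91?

46

Partition {1, …, 90} into 45 pairs: {1,90}, {2,89}, …, {45,46}.
Choosing 45 integers — say the integers 1 through 45 — takes one from each pair and avoids the property.
Choosing 46 forces two into the same pair by pigeonhole, and those sum to 91. So 46.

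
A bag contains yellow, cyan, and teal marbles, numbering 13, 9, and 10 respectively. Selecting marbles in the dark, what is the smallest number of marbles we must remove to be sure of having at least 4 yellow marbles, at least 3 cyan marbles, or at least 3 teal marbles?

8

Each of the 3 colors has its own threshold; avoid all of them simultaneously.
The worst case stops just short of every target: 3 yellow, 2 cyan, 2 teal — 3 + 2 + 2 = 7 marbles.
One more marble must push some color to its target, so 7 + 1 = 8.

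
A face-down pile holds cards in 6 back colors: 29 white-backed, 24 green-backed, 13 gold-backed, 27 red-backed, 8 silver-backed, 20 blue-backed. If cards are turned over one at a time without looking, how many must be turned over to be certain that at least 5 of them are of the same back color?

25

The worst case takes 4 cards of each back color without reaching 5 of any: 6 × 4 = 24.
The next card must bring some back color to 5, so 24 + 1 = 25.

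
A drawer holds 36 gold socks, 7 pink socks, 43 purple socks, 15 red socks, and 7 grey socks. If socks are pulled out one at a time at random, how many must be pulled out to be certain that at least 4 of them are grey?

105

The worst case draws every non-grey sock first: 36 + 7 + 43 + 15 = 101.
The next 4 draws are then forced to be grey, giving 101 + 4 = 105.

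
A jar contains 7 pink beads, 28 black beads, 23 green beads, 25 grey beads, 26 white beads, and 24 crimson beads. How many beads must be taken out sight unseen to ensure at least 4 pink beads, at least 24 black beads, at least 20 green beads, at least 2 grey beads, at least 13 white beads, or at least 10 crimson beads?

The worst case stops just short of every target: 3 pink, 23 black, 19 green, 1 grey, 12 white, 9 crimson — 3 + 23 + 19 + 1 + 12 + 9 = 67 beads.
One more bead must push some color to its target, so 67 + 1 = 68.

68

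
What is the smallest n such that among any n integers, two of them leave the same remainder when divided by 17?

18

There are 17 residue classes modulo 17 acting as pigeonholes.
With 17 integers we could place one in each, avoiding any repeat.
One more forces some class to hold 2, so 17 + 1 = 18.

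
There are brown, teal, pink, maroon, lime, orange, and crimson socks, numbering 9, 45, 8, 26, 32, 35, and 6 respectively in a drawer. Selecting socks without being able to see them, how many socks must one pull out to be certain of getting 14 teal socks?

130

The worst case draws every non-teal sock first: 9 + 8 + 26 + 32 + 35 + 6 = 116.
The next 14 draws are then forced to be teal, giving 116 + 14 = 130.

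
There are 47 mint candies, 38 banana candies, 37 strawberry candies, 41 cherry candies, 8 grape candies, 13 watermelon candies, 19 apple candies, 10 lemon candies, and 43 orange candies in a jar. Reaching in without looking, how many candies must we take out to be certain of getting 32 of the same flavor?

In the worst case we take at most 31 of each flavor, but all 8 grape, all 13 watermelon, all 19 apple, and all 10 lemon (fewer than 31), giving 31 + 31 + 31 + 31 + 8 + 13 + 19 + 10 + 31 = 205.
One more candy then forces some flavor to 32, so 205 + 1 = 206.

206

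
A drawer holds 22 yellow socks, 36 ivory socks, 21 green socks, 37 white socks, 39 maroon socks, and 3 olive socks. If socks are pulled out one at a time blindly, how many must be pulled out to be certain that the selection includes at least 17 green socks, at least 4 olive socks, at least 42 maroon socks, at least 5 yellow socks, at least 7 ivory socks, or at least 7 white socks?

Each of the 6 colors has its own threshold; avoid all of them simultaneously.
The worst case stops just short of every target: 4 yellow, 6 ivory, 16 green, 6 white, all 39 maroon, 3 olive — 4 + 6 + 16 + 6 + 39 + 3 = 74 socks.
One more sock must push some color to its target, so 74 + 1 = 75.

75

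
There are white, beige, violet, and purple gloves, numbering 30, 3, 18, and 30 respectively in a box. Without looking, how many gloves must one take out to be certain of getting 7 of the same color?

In the worst case we take at most 6 of each color, but all 3 beige (fewer than 6), giving 6 + 3 + 6 + 6 = 21.
One more glove then forces some color to 7, so 21 + 1 = 22.

22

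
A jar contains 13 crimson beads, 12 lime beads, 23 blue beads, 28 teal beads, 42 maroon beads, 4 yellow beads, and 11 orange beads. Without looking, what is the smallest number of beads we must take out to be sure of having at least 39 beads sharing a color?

130

In the worst case we take at most 38 of each color, but all 13 crimson, all 12 lime, all 23 blue, all 28 teal, all 4 yellow, and all 11 orange (fewer than 38), giving 13 + 12 + 23 + 28 + 38 + 4 + 11 = 129.
One more bead then forces some color to 39, so 129 + 1 = 130.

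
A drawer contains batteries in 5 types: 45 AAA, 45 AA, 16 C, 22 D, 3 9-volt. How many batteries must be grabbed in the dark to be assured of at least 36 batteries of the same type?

112

Treat the 5 types as pigeonholes.
In the worst case we take at most 35 of each type, but all 16 C, all 22 D, and all 3 9-volt (fewer than 35), giving 35 + 35 + 16 + 22 + 3 = 111.
One more battery then forces some type to 36, so 111 + 1 = 112.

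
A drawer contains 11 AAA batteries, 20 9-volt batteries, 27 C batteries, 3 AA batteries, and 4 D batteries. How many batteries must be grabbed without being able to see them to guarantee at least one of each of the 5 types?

The hardest type to obtain is AA: we could draw every other battery first — 65 − 3 = 62 batteries — without a single AA one.
The next draw must be AA, so 62 + 1 = 63.

63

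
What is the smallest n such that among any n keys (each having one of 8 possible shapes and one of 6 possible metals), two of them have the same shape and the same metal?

There are 8 × 6 = 48 (shape, metal) combinations acting as pigeonholes.
With 48 keys we could place one in each, avoiding any repeat.
One more forces some (shape, metal) pair to hold 2, so 48 + 1 = 49.

49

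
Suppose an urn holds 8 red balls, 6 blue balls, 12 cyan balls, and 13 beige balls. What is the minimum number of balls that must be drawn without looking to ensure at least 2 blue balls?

To avoid blue balls as long as possible, exhaust the other 3 colors first.
The worst case draws every non-blue ball first: 8 + 12 + 13 = 33.
The next 2 draws are then forced to be blue, giving 33 + 2 = 35.

35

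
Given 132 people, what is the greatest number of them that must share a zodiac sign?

There are 12 zodiac signs, which serve as the pigeonholes.
If each of the 12 zodiac signs held at most 10, the total would be at most 12 × 10 = 120 < 132, a contradiction.
So at least one holds ⌈132/12⌉ = 11.

11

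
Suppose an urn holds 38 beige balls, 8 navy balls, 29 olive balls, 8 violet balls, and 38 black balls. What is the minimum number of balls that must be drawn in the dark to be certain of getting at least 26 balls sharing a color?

92

In the worst case we take at most 25 of each color, but all 8 navy and all 8 violet (fewer than 25), giving 25 + 8 + 25 + 8 + 25 = 91.
One more ball then forces some color to 26, so 91 + 1 = 92.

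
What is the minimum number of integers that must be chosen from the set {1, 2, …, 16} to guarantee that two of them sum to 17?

9

Partition {1, …, 16} into 8 pairs: {1,16}, {2,15}, …, {8,9}.
Choosing 8 integers — say the integers 1 through 8 — takes one from each pair and avoids the property.
Choosing 9 forces two into the same pair by pigeonhole, and those sum to 17. So 9.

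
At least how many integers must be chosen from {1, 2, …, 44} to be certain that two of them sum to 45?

Partition {1, …, 44} into 22 pairs: {1,44}, {2,43}, …, {22,23}.
Choosing 22 integers — say the integers 1 through 22 — takes one from each pair and avoids the property.
Choosing 23 forces two into the same pair by pigeonhole, and those sum to 45. So 23.

23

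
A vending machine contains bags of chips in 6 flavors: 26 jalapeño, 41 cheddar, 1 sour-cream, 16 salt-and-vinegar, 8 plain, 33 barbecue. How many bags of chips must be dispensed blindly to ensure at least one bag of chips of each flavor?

125

The hardest flavor to obtain is sour-cream: we could draw every other bag of chips first — 125 − 1 = 124 bags of chips — without a single sour-cream one.
The next draw must be sour-cream, so 124 + 1 = 125.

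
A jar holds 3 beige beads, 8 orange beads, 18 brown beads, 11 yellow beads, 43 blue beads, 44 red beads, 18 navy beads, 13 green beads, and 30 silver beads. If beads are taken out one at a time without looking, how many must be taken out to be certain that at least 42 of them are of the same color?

184

Treat the 9 colors as pigeonholes.
In the worst case we take at most 41 of each color, but all 3 beige, all 8 orange, all 18 brown, all 11 yellow, all 18 navy, all 13 green, and all 30 silver (fewer than 41), giving 3 + 8 + 18 + 11 + 41 + 41 + 18 + 13 + 30 = 183.
One more bead then forces some color to 42, so 183 + 1 = 184.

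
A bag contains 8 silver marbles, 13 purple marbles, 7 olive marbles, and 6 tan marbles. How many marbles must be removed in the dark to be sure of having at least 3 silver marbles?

To avoid silver marbles as long as possible, exhaust the other 3 colors first.
The worst case draws every non-silver marble first: 13 + 7 + 6 = 26.
The next 3 draws are then forced to be silver, giving 26 + 3 = 29.

29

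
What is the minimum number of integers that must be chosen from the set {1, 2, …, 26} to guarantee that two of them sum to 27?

14

Partition {1, …, 26} into 13 pairs: {1,26}, {2,25}, …, {13,14}.
Choosing 13 integers — say the integers 1 through 13 — takes one from each pair and avoids the property.
Choosing 14 forces two into the same pair by pigeonhole, and those sum to 27. So 14.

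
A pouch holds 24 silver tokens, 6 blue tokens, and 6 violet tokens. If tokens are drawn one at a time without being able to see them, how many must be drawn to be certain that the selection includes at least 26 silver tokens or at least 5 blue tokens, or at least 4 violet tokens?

Each of the 3 colors has its own threshold; avoid all of them simultaneously.
The worst case stops just short of every target: all 24 silver, 4 blue, 3 violet — 24 + 4 + 3 = 31 tokens.
One more token must push some color to its target, so 31 + 1 = 32.

32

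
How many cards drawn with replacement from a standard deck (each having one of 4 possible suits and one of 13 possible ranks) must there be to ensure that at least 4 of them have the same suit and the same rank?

157

There are 4 × 13 = 52 (suit, rank) combinations acting as pigeonholes.
With 52 × 3 = 156 cards drawn with replacement from a standard deck we could place exactly 3 in each, with no (suit, rank) pair reaching 4.
One more forces some (suit, rank) pair to hold 4, so 156 + 1 = 157.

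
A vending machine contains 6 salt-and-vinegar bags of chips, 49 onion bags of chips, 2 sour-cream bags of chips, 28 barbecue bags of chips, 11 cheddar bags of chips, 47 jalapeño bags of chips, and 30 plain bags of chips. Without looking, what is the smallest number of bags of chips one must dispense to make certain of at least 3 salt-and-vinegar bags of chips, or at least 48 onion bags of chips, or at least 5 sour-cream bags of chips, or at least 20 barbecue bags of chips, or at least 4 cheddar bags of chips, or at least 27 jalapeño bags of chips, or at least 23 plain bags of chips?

122

The worst case stops just short of every target: 2 salt-and-vinegar, 47 onion, all 2 sour-cream, 19 barbecue, 3 cheddar, 26 jalapeño, 22 plain — 2 + 47 + 2 + 19 + 3 + 26 + 22 = 121 bags of chips.
One more bag of chips must push some flavor to its target, so 121 + 1 = 122.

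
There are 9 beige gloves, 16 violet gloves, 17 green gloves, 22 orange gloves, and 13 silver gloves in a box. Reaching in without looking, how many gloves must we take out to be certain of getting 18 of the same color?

73

In the worst case we take at most 17 of each color, but all 9 beige, all 16 violet, and all 13 silver (fewer than 17), giving 9 + 16 + 17 + 17 + 13 = 72.
One more glove then forces some color to 18, so 72 + 1 = 73.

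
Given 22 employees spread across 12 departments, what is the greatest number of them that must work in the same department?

2

If each of the 12 departments held at most 1, the total would be at most 12 × 1 = 12 < 22, a contradiction.
So at least one holds ⌈22/12⌉ = 2.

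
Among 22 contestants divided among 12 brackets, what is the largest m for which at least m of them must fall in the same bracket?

2

If each of the 12 brackets held at most 1, the total would be at most 12 × 1 = 12 < 22, a contradiction.
So at least one holds ⌈22/12⌉ = 2.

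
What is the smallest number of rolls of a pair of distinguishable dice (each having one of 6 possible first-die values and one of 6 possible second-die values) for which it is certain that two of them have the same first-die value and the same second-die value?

37

There are 6 × 6 = 36 (first-die value, second-die value) combinations acting as pigeonholes.
With 36 rolls of a pair of distinguishable dice we could place one in each, avoiding any repeat.
One more forces some (first-die value, second-die value) pair to hold 2, so 36 + 1 = 37.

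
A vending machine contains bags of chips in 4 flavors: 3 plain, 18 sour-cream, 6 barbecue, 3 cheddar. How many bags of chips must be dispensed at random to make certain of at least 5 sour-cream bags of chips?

17

The worst case draws every non-sour-cream bag of chips first: 3 + 6 + 3 = 12.
The next 5 draws are then forced to be sour-cream, giving 12 + 5 = 17.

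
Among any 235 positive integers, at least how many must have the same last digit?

The 235 positive integers fall into 10 possible last digits.
If each of the 10 possible last digits held at most 23, the total would be at most 10 × 23 = 230 < 235, a contradiction.
So at least one holds ⌈235/10⌉ = 24.

24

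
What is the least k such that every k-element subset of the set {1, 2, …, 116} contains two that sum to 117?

59

Partition {1, …, 116} into 58 pairs: {1,116}, {2,115}, …, {58,59}.
Choosing 58 integers — say the integers 1 through 58 — takes one from each pair and avoids the property.
Choosing 59 forces two into the same pair by pigeonhole, and those sum to 117. So 59.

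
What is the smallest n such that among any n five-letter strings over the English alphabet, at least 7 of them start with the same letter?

There are 26 possible first letters acting as pigeonholes.
With 26 × 6 = 156 five-letter strings over the English alphabet we could place exactly 6 in each, with no class reaching 7.
One more forces some class to hold 7, so 156 + 1 = 157.

157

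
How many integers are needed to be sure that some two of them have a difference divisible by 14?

15

Use the pigeonhole principle on residue classes: two integers differ by a multiple of 14 exactly when they share a remainder mod 14.
There are 14 residue classes mod 14, so 14 integers can all lie in distinct classes.
One more integer must repeat a residue, giving a difference divisible by 14. So n = 14 + 1 = 15.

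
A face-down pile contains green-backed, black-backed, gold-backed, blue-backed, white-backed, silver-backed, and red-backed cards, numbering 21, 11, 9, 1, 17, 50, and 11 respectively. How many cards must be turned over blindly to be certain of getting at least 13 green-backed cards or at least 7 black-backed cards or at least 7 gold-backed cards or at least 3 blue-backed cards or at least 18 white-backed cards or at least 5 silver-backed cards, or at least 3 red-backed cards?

The worst case stops just short of every target: 12 green-backed, 6 black-backed, 6 gold-backed, all 1 blue-backed, 17 white-backed, 4 silver-backed, 2 red-backed — 12 + 6 + 6 + 1 + 17 + 4 + 2 = 48 cards.
One more card must push some back color to its target, so 48 + 1 = 49.

49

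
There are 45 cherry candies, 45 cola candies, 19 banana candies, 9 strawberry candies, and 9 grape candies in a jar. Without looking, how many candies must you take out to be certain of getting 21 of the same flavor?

In the worst case we take at most 20 of each flavor, but all 19 banana, all 9 strawberry, and all 9 grape (fewer than 20), giving 20 + 20 + 19 + 9 + 9 = 77.
One more candy then forces some flavor to 21, so 77 + 1 = 78.

78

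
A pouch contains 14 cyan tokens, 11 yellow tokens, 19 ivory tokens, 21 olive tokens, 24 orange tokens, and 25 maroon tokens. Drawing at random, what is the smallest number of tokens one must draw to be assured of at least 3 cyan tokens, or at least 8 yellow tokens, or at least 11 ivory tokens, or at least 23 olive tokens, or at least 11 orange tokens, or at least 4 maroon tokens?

54

The worst case stops just short of every target: 2 cyan, 7 yellow, 10 ivory, all 21 olive, 10 orange, 3 maroon — 2 + 7 + 10 + 21 + 10 + 3 = 53 tokens.
One more token must push some color to its target, so 53 + 1 = 54.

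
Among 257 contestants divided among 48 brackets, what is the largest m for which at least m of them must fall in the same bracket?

The 257 contestants fall into 48 brackets.
If each of the 48 brackets held at most 5, the total would be at most 48 × 5 = 240 < 257, a contradiction.
So at least one holds ⌈257/48⌉ = 6.

6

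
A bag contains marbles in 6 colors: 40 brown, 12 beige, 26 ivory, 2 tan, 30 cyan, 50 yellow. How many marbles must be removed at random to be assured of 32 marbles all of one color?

In the worst case we take at most 31 of each color, but all 12 beige, all 26 ivory, all 2 tan, and all 30 cyan (fewer than 31), giving 31 + 12 + 26 + 2 + 30 + 31 = 132.
One more marble then forces some color to 32, so 132 + 1 = 133.

133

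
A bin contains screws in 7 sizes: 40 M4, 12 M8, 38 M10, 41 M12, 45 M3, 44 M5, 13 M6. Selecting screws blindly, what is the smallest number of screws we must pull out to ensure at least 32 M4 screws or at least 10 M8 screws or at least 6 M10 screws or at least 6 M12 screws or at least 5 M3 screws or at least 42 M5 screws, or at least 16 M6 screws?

109

Each of the 7 sizes has its own threshold; avoid all of them simultaneously.
The worst case stops just short of every target: 31 M4, 9 M8, 5 M10, 5 M12, 4 M3, 41 M5, all 13 M6 — 31 + 9 + 5 + 5 + 4 + 41 + 13 = 108 screws.
One more screw must push some size to its target, so 108 + 1 = 109.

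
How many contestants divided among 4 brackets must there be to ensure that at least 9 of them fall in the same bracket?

There are 4 brackets acting as pigeonholes.
With 4 × 8 = 32 contestants we could place exactly 8 in each, with no class reaching 9.
One more forces some class to hold 9, so 32 + 1 = 33.

33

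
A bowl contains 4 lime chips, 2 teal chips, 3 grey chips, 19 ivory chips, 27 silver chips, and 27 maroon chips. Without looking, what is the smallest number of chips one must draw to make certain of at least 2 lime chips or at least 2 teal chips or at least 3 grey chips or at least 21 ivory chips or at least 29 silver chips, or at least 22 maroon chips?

Each of the 6 colors has its own threshold; avoid all of them simultaneously.
The worst case stops just short of every target: 1 lime, 1 teal, 2 grey, all 19 ivory, all 27 silver, 21 maroon — 1 + 1 + 2 + 19 + 27 + 21 = 71 chips.
One more chip must push some color to its target, so 71 + 1 = 72.

72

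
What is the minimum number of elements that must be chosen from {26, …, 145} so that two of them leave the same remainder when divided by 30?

Use the pigeonhole principle on residue classes: group the integers by remainder mod 30; there are 30 residue classes, each nonempty in this range.
Choosing one from each class (30 integers) avoids any shared remainder.
One more choice must repeat a class, so two differ by a multiple of 30. Hence 30 + 1 = 31.

31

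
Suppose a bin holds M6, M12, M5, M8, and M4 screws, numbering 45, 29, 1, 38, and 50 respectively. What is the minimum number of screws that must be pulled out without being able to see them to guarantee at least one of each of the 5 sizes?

163

The hardest size to obtain is M5: we could draw every other screw first — 163 − 1 = 162 screws — without a single M5 one.
The next draw must be M5, so 162 + 1 = 163.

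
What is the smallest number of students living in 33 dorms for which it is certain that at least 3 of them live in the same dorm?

There are 33 dorms acting as pigeonholes.
With 33 × 2 = 66 students we could place exactly 2 in each, with no class reaching 3.
One more forces some class to hold 3, so 66 + 1 = 67.

67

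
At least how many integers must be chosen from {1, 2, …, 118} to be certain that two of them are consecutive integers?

60

Partition {1, …, 118} into 59 pairs: {1,2}, {3,4}, …, {117,118}.
Choosing 59 integers — say the 59 even numbers 2, 4, …, 118 — takes one from each pair and avoids the property.
Choosing 60 forces two into the same pair by pigeonhole, and those are consecutive. So 60.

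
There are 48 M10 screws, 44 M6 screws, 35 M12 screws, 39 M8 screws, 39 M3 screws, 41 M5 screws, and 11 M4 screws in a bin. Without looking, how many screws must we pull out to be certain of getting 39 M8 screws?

257

The worst case draws every non-M8 screw first: 48 + 44 + 35 + 39 + 41 + 11 = 218.
The next 39 draws are then forced to be M8, giving 218 + 39 = 257.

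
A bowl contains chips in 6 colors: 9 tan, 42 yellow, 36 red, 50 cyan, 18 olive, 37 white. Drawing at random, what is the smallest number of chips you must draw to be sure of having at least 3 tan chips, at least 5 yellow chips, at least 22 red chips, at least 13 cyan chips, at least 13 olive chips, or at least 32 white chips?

Each of the 6 colors has its own threshold; avoid all of them simultaneously.
The worst case stops just short of every target: 2 tan, 4 yellow, 21 red, 12 cyan, 12 olive, 31 white — 2 + 4 + 21 + 12 + 12 + 31 = 82 chips.
One more chip must push some color to its target, so 82 + 1 = 83.

83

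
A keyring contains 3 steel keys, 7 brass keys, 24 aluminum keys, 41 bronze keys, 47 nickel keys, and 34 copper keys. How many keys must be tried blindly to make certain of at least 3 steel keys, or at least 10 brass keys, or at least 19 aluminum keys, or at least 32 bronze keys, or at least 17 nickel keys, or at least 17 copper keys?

91

Each of the 6 types has its own threshold; avoid all of them simultaneously.
The worst case stops just short of every target: 2 steel, all 7 brass, 18 aluminum, 31 bronze, 16 nickel, 16 copper — 2 + 7 + 18 + 31 + 16 + 16 = 90 keys.
One more key must push some type to its target, so 90 + 1 = 91.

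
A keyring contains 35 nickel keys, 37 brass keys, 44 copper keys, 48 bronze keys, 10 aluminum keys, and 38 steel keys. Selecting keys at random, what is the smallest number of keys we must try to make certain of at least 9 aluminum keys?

211

The worst case draws every non-aluminum key first: 35 + 37 + 44 + 48 + 38 = 202.
The next 9 draws are then forced to be aluminum, giving 202 + 9 = 211.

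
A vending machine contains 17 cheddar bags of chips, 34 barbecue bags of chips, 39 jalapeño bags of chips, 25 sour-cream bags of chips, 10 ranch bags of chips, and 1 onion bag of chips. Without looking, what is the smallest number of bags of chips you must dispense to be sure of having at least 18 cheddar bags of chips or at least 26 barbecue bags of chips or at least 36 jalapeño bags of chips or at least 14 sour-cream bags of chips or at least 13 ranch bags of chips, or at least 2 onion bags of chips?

102

The worst case stops just short of every target: 17 cheddar, 25 barbecue, 35 jalapeño, 13 sour-cream, all 10 ranch, 1 onion — 17 + 25 + 35 + 13 + 10 + 1 = 101 bags of chips.
One more bag of chips must push some flavor to its target, so 101 + 1 = 102.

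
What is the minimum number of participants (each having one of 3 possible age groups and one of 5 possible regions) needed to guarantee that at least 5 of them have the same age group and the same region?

There are 3 × 5 = 15 (age group, region) combinations acting as pigeonholes.
With 15 × 4 = 60 participants we could place exactly 4 in each, with no (age group, region) pair reaching 5.
One more forces some (age group, region) pair to hold 5, so 60 + 1 = 61.

61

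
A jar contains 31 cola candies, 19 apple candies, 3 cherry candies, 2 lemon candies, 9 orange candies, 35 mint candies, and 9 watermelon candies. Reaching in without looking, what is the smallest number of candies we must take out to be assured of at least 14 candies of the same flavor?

In the worst case we take at most 13 of each flavor, but all 3 cherry, all 2 lemon, all 9 orange, and all 9 watermelon (fewer than 13), giving 13 + 13 + 3 + 2 + 9 + 13 + 9 = 62.
One more candy then forces some flavor to 14, so 62 + 1 = 63.

63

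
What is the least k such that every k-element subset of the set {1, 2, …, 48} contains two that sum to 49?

25

Partition {1, …, 48} into 24 pairs: {1,48}, {2,47}, …, {24,25}.
Choosing 24 integers — say the integers 1 through 24 — takes one from each pair and avoids the property.
Choosing 25 forces two into the same pair by pigeonhole, and those sum to 49. So 25.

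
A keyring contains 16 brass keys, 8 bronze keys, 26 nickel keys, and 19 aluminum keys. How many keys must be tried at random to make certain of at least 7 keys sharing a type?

Treat the 4 types as pigeonholes.
The worst case takes 6 keys of each type without reaching 7 of any: 4 × 6 = 24.
The next key must bring some type to 7, so 24 + 1 = 25.

25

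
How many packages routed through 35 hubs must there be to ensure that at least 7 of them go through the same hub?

There are 35 hubs acting as pigeonholes.
With 35 × 6 = 210 packages we could place exactly 6 in each, with no class reaching 7.
One more forces some class to hold 7, so 210 + 1 = 211.

211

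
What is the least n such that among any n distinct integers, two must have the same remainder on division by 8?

Two integers differ by a multiple of 8 exactly when they share a remainder mod 8.
There are 8 residue classes mod 8, so 8 integers can all lie in distinct classes.
One more integer must repeat a residue, giving a difference divisible by 8. So n = 8 + 1 = 9.

9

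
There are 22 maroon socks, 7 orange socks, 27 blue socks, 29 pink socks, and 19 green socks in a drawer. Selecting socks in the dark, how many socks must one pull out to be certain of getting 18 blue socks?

To avoid blue socks as long as possible, exhaust the other 4 colors first.
The worst case draws every non-blue sock first: 22 + 7 + 29 + 19 = 77.
The next 18 draws are then forced to be blue, giving 77 + 18 = 95.

95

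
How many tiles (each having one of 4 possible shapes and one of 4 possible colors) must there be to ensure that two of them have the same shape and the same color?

17

There are 4 × 4 = 16 (shape, color) combinations acting as pigeonholes.
With 16 tiles we could place one in each, avoiding any repeat.
One more forces some (shape, color) pair to hold 2, so 16 + 1 = 17.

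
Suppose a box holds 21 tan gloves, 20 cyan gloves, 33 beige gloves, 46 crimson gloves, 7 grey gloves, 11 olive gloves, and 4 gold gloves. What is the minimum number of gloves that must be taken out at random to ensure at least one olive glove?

The worst case draws every non-olive glove first: 21 + 20 + 33 + 46 + 7 + 4 = 131.
The next draw is then forced to be olive, giving 131 + 1 = 132.

132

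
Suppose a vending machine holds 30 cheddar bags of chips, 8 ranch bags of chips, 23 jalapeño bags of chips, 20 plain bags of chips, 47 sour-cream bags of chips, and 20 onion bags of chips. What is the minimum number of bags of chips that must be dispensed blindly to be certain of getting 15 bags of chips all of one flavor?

In the worst case we take at most 14 of each flavor, but all 8 ranch (fewer than 14), giving 14 + 8 + 14 + 14 + 14 + 14 = 78.
One more bag of chips then forces some flavor to 15, so 78 + 1 = 79.

79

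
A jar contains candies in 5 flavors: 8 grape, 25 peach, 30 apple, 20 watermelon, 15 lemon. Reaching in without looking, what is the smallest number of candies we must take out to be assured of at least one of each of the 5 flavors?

The hardest flavor to obtain is grape: we could draw every other candy first — 98 − 8 = 90 candies — without a single grape one.
The next draw must be grape, so 90 + 1 = 91.

91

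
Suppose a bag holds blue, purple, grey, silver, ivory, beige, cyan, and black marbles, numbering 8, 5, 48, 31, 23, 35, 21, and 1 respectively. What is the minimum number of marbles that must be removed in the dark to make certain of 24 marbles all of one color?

Treat the 8 colors as pigeonholes.
In the worst case we take at most 23 of each color, but all 8 blue, all 5 purple, all 21 cyan, and all 1 black (fewer than 23), giving 8 + 5 + 23 + 23 + 23 + 23 + 21 + 1 = 127.
One more marble then forces some color to 24, so 127 + 1 = 128.

128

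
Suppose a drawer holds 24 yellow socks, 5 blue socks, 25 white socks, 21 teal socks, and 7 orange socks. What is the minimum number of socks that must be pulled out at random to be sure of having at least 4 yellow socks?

The worst case draws every non-yellow sock first: 5 + 25 + 21 + 7 = 58.
The next 4 draws are then forced to be yellow, giving 58 + 4 = 62.

62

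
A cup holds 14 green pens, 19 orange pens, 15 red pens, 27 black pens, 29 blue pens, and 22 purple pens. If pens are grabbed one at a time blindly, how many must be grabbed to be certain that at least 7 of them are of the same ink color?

37

The worst case takes 6 pens of each ink color without reaching 7 of any: 6 × 6 = 36.
The next pen must bring some ink color to 7, so 36 + 1 = 37.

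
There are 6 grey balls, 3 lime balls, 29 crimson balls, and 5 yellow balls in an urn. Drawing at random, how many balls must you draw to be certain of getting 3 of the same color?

9

The worst case takes 2 balls of each color without reaching 3 of any: 4 × 2 = 8.
The next ball must bring some color to 3, so 8 + 1 = 9.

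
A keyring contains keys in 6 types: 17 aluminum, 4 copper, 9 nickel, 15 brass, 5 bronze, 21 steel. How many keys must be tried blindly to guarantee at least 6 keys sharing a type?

30

In the worst case we take at most 5 of each type, but all 4 copper (fewer than 5), giving 5 + 4 + 5 + 5 + 5 + 5 = 29.
One more key then forces some type to 6, so 29 + 1 = 30.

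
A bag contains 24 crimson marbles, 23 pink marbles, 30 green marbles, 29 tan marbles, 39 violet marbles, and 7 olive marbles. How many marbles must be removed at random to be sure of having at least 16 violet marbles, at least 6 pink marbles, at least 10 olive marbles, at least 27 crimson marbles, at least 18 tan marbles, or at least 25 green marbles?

93

The worst case stops just short of every target: all 24 crimson, 5 pink, 24 green, 17 tan, 15 violet, all 7 olive — 24 + 5 + 24 + 17 + 15 + 7 = 92 marbles.
One more marble must push some color to its target, so 92 + 1 = 93.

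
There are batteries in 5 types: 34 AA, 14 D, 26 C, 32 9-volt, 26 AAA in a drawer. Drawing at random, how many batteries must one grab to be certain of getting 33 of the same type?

131

In the worst case we take at most 32 of each type, but all 14 D, all 26 C, and all 26 AAA (fewer than 32), giving 32 + 14 + 26 + 32 + 26 = 130.
One more battery then forces some type to 33, so 130 + 1 = 131.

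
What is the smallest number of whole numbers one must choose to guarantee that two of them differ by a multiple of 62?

Two integers differ by a multiple of 62 exactly when they share a remainder mod 62.
There are 62 residue classes mod 62, so 62 integers can all lie in distinct classes.
One more integer must repeat a residue, giving a difference divisible by 62. So n = 62 + 1 = 63.

63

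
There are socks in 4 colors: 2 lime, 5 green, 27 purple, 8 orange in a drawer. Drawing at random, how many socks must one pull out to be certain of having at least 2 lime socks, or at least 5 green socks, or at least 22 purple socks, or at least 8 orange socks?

The worst case stops just short of every target: 1 lime, 4 green, 21 purple, 7 orange — 1 + 4 + 21 + 7 = 33 socks.
One more sock must push some color to its target, so 33 + 1 = 34.

34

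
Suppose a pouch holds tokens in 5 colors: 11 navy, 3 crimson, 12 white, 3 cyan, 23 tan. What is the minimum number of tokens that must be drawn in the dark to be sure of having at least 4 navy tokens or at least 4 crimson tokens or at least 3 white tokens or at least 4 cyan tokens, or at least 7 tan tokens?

The worst case stops just short of every target: 3 navy, 3 crimson, 2 white, 3 cyan, 6 tan — 3 + 3 + 2 + 3 + 6 = 17 tokens.
One more token must push some color to its target, so 17 + 1 = 18.

18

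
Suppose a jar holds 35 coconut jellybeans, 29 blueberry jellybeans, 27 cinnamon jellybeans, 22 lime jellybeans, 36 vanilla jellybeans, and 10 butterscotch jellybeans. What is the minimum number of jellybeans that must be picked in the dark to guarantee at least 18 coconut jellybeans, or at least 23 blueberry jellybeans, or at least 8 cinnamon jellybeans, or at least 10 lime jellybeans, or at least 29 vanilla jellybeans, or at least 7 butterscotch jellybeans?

The worst case stops just short of every target: 17 coconut, 22 blueberry, 7 cinnamon, 9 lime, 28 vanilla, 6 butterscotch — 17 + 22 + 7 + 9 + 28 + 6 = 89 jellybeans.
One more jellybean must push some flavor to its target, so 89 + 1 = 90.

90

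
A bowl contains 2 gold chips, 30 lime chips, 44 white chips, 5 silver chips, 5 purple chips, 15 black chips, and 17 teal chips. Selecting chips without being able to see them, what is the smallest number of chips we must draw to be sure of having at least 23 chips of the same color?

In the worst case we take at most 22 of each color, but all 2 gold, all 5 silver, all 5 purple, all 15 black, and all 17 teal (fewer than 22), giving 2 + 22 + 22 + 5 + 5 + 15 + 17 = 88.
One more chip then forces some color to 23, so 88 + 1 = 89.

89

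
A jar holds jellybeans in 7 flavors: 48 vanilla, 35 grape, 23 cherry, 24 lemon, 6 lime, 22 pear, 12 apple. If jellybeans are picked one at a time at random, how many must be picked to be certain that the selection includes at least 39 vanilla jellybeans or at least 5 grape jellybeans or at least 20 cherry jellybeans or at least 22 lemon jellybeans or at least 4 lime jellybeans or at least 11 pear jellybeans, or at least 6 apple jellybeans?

The worst case stops just short of every target: 38 vanilla, 4 grape, 19 cherry, 21 lemon, 3 lime, 10 pear, 5 apple — 38 + 4 + 19 + 21 + 3 + 10 + 5 = 100 jellybeans.
One more jellybean must push some flavor to its target, so 100 + 1 = 101.

101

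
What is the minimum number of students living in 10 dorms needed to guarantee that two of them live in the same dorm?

11

There are 10 dorms acting as pigeonholes.
With 10 students we could place one in each, avoiding any repeat.
One more forces some class to hold 2, so 10 + 1 = 11.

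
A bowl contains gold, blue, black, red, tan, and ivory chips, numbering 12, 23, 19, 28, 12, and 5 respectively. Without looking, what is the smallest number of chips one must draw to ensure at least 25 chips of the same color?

96

In the worst case we take at most 24 of each color, but all 12 gold, all 23 blue, all 19 black, all 12 tan, and all 5 ivory (fewer than 24), giving 12 + 23 + 19 + 24 + 12 + 5 = 95.
One more chip then forces some color to 25, so 95 + 1 = 96.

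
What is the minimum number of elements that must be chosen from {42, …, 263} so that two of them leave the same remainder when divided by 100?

101

Group the integers by remainder mod 100; there are 100 residue classes, each nonempty in this range.
Choosing one from each class (100 integers) avoids any shared remainder.
One more choice must repeat a class, so two differ by a multiple of 100. Hence 100 + 1 = 101.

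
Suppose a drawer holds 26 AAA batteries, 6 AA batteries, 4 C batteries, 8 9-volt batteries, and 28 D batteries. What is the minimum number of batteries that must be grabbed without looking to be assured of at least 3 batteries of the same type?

11

The worst case takes 2 batteries of each type without reaching 3 of any: 5 × 2 = 10.
The next battery must bring some type to 3, so 10 + 1 = 11.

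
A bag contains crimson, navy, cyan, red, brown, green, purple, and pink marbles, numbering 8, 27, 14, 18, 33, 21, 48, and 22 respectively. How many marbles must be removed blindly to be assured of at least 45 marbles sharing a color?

In the worst case we take at most 44 of each color, but all 8 crimson, all 27 navy, all 14 cyan, all 18 red, all 33 brown, all 21 green, and all 22 pink (fewer than 44), giving 8 + 27 + 14 + 18 + 33 + 21 + 44 + 22 = 187.
One more marble then forces some color to 45, so 187 + 1 = 188.

188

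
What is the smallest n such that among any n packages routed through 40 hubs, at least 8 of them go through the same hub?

281

There are 40 hubs acting as pigeonholes.
With 40 × 7 = 280 packages we could place exactly 7 in each, with no class reaching 8.
One more forces some class to hold 8, so 280 + 1 = 281.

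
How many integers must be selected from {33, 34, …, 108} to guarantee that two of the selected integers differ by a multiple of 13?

Group the integers by remainder mod 13; there are 13 residue classes, each nonempty in this range.
Choosing one from each class (13 integers) avoids any shared remainder.
One more choice must repeat a class, so two differ by a multiple of 13. Hence 13 + 1 = 14.

14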